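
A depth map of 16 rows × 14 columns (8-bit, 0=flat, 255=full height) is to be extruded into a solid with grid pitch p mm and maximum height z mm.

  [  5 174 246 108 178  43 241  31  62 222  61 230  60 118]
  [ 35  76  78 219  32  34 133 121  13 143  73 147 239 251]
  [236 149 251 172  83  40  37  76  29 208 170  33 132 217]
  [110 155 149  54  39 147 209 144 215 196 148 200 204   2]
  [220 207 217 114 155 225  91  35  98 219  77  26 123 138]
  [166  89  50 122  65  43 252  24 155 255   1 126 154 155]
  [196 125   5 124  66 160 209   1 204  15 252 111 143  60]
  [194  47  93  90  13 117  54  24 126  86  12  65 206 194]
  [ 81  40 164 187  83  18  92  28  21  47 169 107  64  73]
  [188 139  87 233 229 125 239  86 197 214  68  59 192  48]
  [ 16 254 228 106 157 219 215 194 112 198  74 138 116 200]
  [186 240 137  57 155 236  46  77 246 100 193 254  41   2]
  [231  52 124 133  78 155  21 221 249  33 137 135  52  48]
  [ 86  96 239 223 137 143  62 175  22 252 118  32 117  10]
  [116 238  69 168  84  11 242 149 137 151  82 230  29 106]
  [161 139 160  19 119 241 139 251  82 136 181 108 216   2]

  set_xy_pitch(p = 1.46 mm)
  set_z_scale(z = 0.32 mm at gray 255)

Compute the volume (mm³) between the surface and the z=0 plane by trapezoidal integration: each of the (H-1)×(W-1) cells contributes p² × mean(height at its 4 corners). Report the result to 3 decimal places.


height_mm = gray/255 × 0.32; cell vol = 1.46² × mean(4 corners)
unit = 1.46² × 0.32 / (4×255) = 0.000668737 mm³ per gray-sum
row 0: Σ corner-gray over 13 cells = 6337  → 4.2378
row 1: Σ corner-gray over 13 cells = 6115  → 4.0893
row 2: Σ corner-gray over 13 cells = 7045  → 4.7113
row 3: Σ corner-gray over 13 cells = 7364  → 4.9246
row 4: Σ corner-gray over 13 cells = 6525  → 4.3635
row 5: Σ corner-gray over 13 cells = 6079  → 4.0653
row 6: Σ corner-gray over 13 cells = 5340  → 3.5711
row 7: Σ corner-gray over 13 cells = 4448  → 2.9745
row 8: Σ corner-gray over 13 cells = 6166  → 4.1234
row 9: Σ corner-gray over 13 cells = 8210  → 5.4903
row 10: Σ corner-gray over 13 cells = 7990  → 5.3432
row 11: Σ corner-gray over 13 cells = 6811  → 4.5548
row 12: Σ corner-gray over 13 cells = 6387  → 4.2712
row 13: Σ corner-gray over 13 cells = 6730  → 4.5006
row 14: Σ corner-gray over 13 cells = 7147  → 4.7795
Σ rows: total corner-gray = 98694  → 66.0004 mm³

66.000


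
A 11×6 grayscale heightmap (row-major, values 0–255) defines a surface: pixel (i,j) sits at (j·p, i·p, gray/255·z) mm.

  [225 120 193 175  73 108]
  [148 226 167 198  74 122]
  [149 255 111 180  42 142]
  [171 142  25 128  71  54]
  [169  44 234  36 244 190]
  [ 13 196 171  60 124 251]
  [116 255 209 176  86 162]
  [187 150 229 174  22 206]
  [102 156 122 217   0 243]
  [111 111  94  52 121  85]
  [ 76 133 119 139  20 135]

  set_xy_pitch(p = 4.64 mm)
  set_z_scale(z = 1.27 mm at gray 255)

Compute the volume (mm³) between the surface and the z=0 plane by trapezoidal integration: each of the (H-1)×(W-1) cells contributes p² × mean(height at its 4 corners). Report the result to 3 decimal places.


height_mm = gray/255 × 1.27; cell vol = 4.64² × mean(4 corners)
unit = 4.64² × 1.27 / (4×255) = 0.0268065 mm³ per gray-sum
row 0: Σ corner-gray over 5 cells = 3055  → 81.8937
row 1: Σ corner-gray over 5 cells = 3067  → 82.2154
row 2: Σ corner-gray over 5 cells = 2424  → 64.9789
row 3: Σ corner-gray over 5 cells = 2432  → 65.1933
row 4: Σ corner-gray over 5 cells = 2841  → 76.1572
row 5: Σ corner-gray over 5 cells = 3096  → 82.9928
row 6: Σ corner-gray over 5 cells = 3273  → 87.7376
row 7: Σ corner-gray over 5 cells = 2878  → 77.1490
row 8: Σ corner-gray over 5 cells = 2287  → 61.3064
row 9: Σ corner-gray over 5 cells = 1985  → 53.2108
Σ rows: total corner-gray = 27338  → 732.8351 mm³

732.835


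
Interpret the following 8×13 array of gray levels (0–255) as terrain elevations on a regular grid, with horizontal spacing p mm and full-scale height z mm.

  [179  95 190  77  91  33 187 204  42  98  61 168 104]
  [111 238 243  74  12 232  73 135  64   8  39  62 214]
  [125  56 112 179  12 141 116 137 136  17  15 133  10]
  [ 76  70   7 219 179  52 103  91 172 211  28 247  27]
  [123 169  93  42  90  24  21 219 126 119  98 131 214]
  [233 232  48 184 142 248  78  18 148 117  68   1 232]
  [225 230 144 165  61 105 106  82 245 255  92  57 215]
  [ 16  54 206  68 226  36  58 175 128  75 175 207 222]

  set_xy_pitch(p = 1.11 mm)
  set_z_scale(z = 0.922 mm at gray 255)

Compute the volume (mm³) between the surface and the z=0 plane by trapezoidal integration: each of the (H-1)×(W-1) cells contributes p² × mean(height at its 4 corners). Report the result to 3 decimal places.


44.240

height_mm = gray/255 × 0.922; cell vol = 1.11² × mean(4 corners)
unit = 1.11² × 0.922 / (4×255) = 0.00111372 mm³ per gray-sum
row 0: Σ corner-gray over 12 cells = 5460  → 6.0809
row 1: Σ corner-gray over 12 cells = 4928  → 5.4884
row 2: Σ corner-gray over 12 cells = 5104  → 5.6844
row 3: Σ corner-gray over 12 cells = 5462  → 6.0831
row 4: Σ corner-gray over 12 cells = 5634  → 6.2747
row 5: Σ corner-gray over 12 cells = 6557  → 7.3027
row 6: Σ corner-gray over 12 cells = 6578  → 7.3261
Σ rows: total corner-gray = 39723  → 44.2404 mm³


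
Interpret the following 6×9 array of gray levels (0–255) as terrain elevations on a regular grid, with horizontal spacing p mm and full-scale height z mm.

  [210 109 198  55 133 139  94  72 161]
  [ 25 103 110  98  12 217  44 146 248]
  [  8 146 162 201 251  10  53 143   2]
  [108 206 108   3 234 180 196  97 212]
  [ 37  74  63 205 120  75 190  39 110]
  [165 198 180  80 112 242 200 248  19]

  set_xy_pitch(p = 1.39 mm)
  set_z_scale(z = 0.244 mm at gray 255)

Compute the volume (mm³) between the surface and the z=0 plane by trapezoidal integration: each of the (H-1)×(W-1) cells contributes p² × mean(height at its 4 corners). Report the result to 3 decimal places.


height_mm = gray/255 × 0.244; cell vol = 1.39² × mean(4 corners)
unit = 1.39² × 0.244 / (4×255) = 0.000462189 mm³ per gray-sum
row 0: Σ corner-gray over 8 cells = 3704  → 1.7119
row 1: Σ corner-gray over 8 cells = 3675  → 1.6985
row 2: Σ corner-gray over 8 cells = 4310  → 1.9920
row 3: Σ corner-gray over 8 cells = 4047  → 1.8705
row 4: Σ corner-gray over 8 cells = 4383  → 2.0258
Σ rows: total corner-gray = 20119  → 9.2988 mm³

9.299


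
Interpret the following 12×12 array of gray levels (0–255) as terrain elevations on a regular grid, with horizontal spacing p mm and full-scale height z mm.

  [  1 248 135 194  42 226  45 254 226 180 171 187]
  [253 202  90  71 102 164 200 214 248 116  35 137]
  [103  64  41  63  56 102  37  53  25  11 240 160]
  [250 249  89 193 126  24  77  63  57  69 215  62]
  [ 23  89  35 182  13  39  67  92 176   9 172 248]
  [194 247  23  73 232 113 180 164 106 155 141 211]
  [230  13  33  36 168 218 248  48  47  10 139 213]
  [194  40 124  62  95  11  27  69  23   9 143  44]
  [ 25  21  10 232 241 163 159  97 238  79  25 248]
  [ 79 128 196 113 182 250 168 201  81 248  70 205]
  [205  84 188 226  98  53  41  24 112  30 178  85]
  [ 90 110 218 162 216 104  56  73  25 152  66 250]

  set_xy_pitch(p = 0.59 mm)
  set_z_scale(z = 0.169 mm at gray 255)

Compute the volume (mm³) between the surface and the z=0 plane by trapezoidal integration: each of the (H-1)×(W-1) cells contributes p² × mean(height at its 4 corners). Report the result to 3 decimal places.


3.292

height_mm = gray/255 × 0.169; cell vol = 0.59² × mean(4 corners)
unit = 0.59² × 0.169 / (4×255) = 5.76754e-05 mm³ per gray-sum
row 0: Σ corner-gray over 11 cells = 6904  → 0.3982
row 1: Σ corner-gray over 11 cells = 4921  → 0.2838
row 2: Σ corner-gray over 11 cells = 4283  → 0.2470
row 3: Σ corner-gray over 11 cells = 4655  → 0.2685
row 4: Σ corner-gray over 11 cells = 5292  → 0.3052
row 5: Σ corner-gray over 11 cells = 5636  → 0.3251
row 6: Σ corner-gray over 11 cells = 3807  → 0.2196
row 7: Σ corner-gray over 11 cells = 4247  → 0.2449
row 8: Σ corner-gray over 11 cells = 6361  → 0.3669
row 9: Σ corner-gray over 11 cells = 5916  → 0.3412
row 10: Σ corner-gray over 11 cells = 5062  → 0.2920
Σ rows: total corner-gray = 57084  → 3.2923 mm³


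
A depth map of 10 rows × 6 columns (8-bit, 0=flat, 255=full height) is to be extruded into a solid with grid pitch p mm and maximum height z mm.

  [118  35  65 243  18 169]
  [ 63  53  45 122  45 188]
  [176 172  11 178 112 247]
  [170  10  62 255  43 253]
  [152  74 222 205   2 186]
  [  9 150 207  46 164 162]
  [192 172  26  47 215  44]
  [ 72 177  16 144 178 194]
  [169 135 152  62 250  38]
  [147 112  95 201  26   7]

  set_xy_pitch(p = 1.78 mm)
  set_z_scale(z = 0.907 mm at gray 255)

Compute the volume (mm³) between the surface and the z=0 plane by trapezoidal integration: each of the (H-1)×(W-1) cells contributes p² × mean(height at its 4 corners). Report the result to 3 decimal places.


height_mm = gray/255 × 0.907; cell vol = 1.78² × mean(4 corners)
unit = 1.78² × 0.907 / (4×255) = 0.00281739 mm³ per gray-sum
row 0: Σ corner-gray over 5 cells = 1790  → 5.0431
row 1: Σ corner-gray over 5 cells = 2150  → 6.0574
row 2: Σ corner-gray over 5 cells = 2532  → 7.1336
row 3: Σ corner-gray over 5 cells = 2507  → 7.0632
row 4: Σ corner-gray over 5 cells = 2649  → 7.4633
row 5: Σ corner-gray over 5 cells = 2461  → 6.9336
row 6: Σ corner-gray over 5 cells = 2452  → 6.9082
row 7: Σ corner-gray over 5 cells = 2701  → 7.6098
row 8: Σ corner-gray over 5 cells = 2427  → 6.8378
Σ rows: total corner-gray = 21669  → 61.0500 mm³

61.050


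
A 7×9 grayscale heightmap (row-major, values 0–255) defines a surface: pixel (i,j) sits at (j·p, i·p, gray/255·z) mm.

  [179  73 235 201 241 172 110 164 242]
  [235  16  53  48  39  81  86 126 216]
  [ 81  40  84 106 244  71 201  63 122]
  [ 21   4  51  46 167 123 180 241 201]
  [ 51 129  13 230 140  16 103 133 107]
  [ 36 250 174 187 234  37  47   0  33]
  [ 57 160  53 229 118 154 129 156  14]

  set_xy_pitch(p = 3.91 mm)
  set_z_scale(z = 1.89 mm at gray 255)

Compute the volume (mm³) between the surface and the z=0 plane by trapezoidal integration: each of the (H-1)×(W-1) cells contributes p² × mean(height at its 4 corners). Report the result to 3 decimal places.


627.181

height_mm = gray/255 × 1.89; cell vol = 3.91² × mean(4 corners)
unit = 3.91² × 1.89 / (4×255) = 0.028328 mm³ per gray-sum
row 0: Σ corner-gray over 8 cells = 4162  → 117.9009
row 1: Σ corner-gray over 8 cells = 3170  → 89.7996
row 2: Σ corner-gray over 8 cells = 3667  → 103.8786
row 3: Σ corner-gray over 8 cells = 3532  → 100.0543
row 4: Σ corner-gray over 8 cells = 3613  → 102.3489
row 5: Σ corner-gray over 8 cells = 3996  → 113.1985
Σ rows: total corner-gray = 22140  → 627.1808 mm³


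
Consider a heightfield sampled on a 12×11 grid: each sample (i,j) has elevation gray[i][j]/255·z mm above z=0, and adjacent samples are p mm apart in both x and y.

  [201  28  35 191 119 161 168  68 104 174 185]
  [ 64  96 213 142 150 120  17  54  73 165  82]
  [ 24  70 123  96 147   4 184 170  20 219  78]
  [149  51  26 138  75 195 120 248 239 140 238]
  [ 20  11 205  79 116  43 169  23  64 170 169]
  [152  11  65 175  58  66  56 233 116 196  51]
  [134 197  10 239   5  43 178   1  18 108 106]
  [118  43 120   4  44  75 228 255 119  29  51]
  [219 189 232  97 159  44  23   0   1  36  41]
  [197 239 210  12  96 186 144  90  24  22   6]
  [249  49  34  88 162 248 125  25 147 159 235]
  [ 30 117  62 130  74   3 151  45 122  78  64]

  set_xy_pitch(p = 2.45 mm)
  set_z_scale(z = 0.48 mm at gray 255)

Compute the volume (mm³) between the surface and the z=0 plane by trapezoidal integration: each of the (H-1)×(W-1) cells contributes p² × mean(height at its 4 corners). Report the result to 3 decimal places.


134.846

height_mm = gray/255 × 0.48; cell vol = 2.45² × mean(4 corners)
unit = 2.45² × 0.48 / (4×255) = 0.00282471 mm³ per gray-sum
row 0: Σ corner-gray over 10 cells = 4688  → 13.2422
row 1: Σ corner-gray over 10 cells = 4374  → 12.3553
row 2: Σ corner-gray over 10 cells = 5019  → 14.1772
row 3: Σ corner-gray over 10 cells = 4800  → 13.5586
row 4: Σ corner-gray over 10 cells = 4104  → 11.5926
row 5: Σ corner-gray over 10 cells = 3993  → 11.2791
row 6: Σ corner-gray over 10 cells = 3841  → 10.8497
row 7: Σ corner-gray over 10 cells = 3825  → 10.8045
row 8: Σ corner-gray over 10 cells = 4071  → 11.4994
row 9: Σ corner-gray over 10 cells = 4807  → 13.5784
row 10: Σ corner-gray over 10 cells = 4216  → 11.9090
Σ rows: total corner-gray = 47738  → 134.8458 mm³


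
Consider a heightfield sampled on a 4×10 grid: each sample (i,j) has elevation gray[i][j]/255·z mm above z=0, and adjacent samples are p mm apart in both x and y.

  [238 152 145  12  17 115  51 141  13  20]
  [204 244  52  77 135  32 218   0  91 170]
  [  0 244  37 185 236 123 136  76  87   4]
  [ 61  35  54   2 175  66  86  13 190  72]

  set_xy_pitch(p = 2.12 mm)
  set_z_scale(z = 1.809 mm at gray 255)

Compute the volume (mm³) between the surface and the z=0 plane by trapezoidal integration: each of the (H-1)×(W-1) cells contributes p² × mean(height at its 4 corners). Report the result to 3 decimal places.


92.248

height_mm = gray/255 × 1.809; cell vol = 2.12² × mean(4 corners)
unit = 2.12² × 1.809 / (4×255) = 0.00797095 mm³ per gray-sum
row 0: Σ corner-gray over 9 cells = 3622  → 28.8708
row 1: Σ corner-gray over 9 cells = 4324  → 34.4664
row 2: Σ corner-gray over 9 cells = 3627  → 28.9106
Σ rows: total corner-gray = 11573  → 92.2478 mm³


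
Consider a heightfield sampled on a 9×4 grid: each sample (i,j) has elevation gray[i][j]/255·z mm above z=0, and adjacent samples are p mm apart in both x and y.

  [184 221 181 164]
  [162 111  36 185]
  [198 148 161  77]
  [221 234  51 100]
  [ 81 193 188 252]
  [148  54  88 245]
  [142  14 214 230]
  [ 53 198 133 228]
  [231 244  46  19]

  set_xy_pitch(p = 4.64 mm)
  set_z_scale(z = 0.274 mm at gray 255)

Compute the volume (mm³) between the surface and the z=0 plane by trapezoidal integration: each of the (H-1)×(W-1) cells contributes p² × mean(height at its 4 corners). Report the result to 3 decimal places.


80.494

height_mm = gray/255 × 0.274; cell vol = 4.64² × mean(4 corners)
unit = 4.64² × 0.274 / (4×255) = 0.00578344 mm³ per gray-sum
row 0: Σ corner-gray over 3 cells = 1793  → 10.3697
row 1: Σ corner-gray over 3 cells = 1534  → 8.8718
row 2: Σ corner-gray over 3 cells = 1784  → 10.3177
row 3: Σ corner-gray over 3 cells = 1986  → 11.4859
row 4: Σ corner-gray over 3 cells = 1772  → 10.2483
row 5: Σ corner-gray over 3 cells = 1505  → 8.7041
row 6: Σ corner-gray over 3 cells = 1771  → 10.2425
row 7: Σ corner-gray over 3 cells = 1773  → 10.2540
Σ rows: total corner-gray = 13918  → 80.4939 mm³


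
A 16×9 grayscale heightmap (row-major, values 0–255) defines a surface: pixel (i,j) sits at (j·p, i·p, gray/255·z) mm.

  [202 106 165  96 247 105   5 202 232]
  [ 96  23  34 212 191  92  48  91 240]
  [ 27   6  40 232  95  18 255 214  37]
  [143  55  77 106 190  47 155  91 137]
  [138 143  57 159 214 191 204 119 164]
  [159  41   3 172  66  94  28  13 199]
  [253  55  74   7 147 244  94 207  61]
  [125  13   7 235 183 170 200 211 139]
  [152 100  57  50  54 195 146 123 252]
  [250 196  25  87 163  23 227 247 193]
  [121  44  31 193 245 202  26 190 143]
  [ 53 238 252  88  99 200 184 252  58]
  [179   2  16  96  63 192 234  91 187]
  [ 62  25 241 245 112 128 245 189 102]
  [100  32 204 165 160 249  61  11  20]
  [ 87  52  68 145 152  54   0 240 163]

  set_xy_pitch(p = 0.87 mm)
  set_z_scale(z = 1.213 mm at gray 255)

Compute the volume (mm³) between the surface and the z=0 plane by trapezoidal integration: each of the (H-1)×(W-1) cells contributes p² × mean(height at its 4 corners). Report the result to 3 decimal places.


54.747

height_mm = gray/255 × 1.213; cell vol = 0.87² × mean(4 corners)
unit = 0.87² × 1.213 / (4×255) = 0.000900117 mm³ per gray-sum
row 0: Σ corner-gray over 8 cells = 4004  → 3.6041
row 1: Σ corner-gray over 8 cells = 3502  → 3.1522
row 2: Σ corner-gray over 8 cells = 3506  → 3.1558
row 3: Σ corner-gray over 8 cells = 4198  → 3.7787
row 4: Σ corner-gray over 8 cells = 3668  → 3.3016
row 5: Σ corner-gray over 8 cells = 3162  → 2.8462
row 6: Σ corner-gray over 8 cells = 4272  → 3.8453
row 7: Σ corner-gray over 8 cells = 4156  → 3.7409
row 8: Σ corner-gray over 8 cells = 4233  → 3.8102
row 9: Σ corner-gray over 8 cells = 4505  → 4.0550
row 10: Σ corner-gray over 8 cells = 4863  → 4.3773
row 11: Σ corner-gray over 8 cells = 4491  → 4.0424
row 12: Σ corner-gray over 8 cells = 4288  → 3.8597
row 13: Σ corner-gray over 8 cells = 4418  → 3.9767
row 14: Σ corner-gray over 8 cells = 3556  → 3.2008
Σ rows: total corner-gray = 60822  → 54.7469 mm³


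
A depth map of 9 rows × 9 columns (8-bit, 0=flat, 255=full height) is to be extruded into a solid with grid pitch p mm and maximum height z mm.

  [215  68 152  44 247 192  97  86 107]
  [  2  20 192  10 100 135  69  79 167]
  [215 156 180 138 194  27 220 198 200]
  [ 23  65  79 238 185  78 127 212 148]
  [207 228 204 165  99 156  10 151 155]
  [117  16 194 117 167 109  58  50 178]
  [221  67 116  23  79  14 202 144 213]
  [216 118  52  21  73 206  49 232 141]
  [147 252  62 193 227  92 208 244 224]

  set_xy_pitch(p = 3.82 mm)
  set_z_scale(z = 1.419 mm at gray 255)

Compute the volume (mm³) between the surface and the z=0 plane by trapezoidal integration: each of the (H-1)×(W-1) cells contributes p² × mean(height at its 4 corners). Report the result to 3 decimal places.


664.134

height_mm = gray/255 × 1.419; cell vol = 3.82² × mean(4 corners)
unit = 3.82² × 1.419 / (4×255) = 0.0203006 mm³ per gray-sum
row 0: Σ corner-gray over 8 cells = 3473  → 70.5040
row 1: Σ corner-gray over 8 cells = 4020  → 81.6084
row 2: Σ corner-gray over 8 cells = 4780  → 97.0369
row 3: Σ corner-gray over 8 cells = 4527  → 91.9008
row 4: Σ corner-gray over 8 cells = 4105  → 83.3340
row 5: Σ corner-gray over 8 cells = 3441  → 69.8544
row 6: Σ corner-gray over 8 cells = 3583  → 72.7371
row 7: Σ corner-gray over 8 cells = 4786  → 97.1587
Σ rows: total corner-gray = 32715  → 664.1342 mm³


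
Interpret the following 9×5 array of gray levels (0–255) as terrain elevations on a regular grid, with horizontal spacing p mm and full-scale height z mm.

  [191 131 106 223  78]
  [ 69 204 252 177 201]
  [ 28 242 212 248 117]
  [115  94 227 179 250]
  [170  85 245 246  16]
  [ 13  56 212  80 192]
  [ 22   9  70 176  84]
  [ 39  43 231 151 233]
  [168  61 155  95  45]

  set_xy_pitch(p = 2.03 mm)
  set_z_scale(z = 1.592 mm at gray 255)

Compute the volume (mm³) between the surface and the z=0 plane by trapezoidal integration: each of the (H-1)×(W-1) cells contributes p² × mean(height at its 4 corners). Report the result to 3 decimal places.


121.420

height_mm = gray/255 × 1.592; cell vol = 2.03² × mean(4 corners)
unit = 2.03² × 1.592 / (4×255) = 0.00643184 mm³ per gray-sum
row 0: Σ corner-gray over 4 cells = 2725  → 17.5268
row 1: Σ corner-gray over 4 cells = 3085  → 19.8422
row 2: Σ corner-gray over 4 cells = 2914  → 18.7424
row 3: Σ corner-gray over 4 cells = 2703  → 17.3853
row 4: Σ corner-gray over 4 cells = 2239  → 14.4009
row 5: Σ corner-gray over 4 cells = 1517  → 9.7571
row 6: Σ corner-gray over 4 cells = 1738  → 11.1785
row 7: Σ corner-gray over 4 cells = 1957  → 12.5871
Σ rows: total corner-gray = 18878  → 121.4202 mm³


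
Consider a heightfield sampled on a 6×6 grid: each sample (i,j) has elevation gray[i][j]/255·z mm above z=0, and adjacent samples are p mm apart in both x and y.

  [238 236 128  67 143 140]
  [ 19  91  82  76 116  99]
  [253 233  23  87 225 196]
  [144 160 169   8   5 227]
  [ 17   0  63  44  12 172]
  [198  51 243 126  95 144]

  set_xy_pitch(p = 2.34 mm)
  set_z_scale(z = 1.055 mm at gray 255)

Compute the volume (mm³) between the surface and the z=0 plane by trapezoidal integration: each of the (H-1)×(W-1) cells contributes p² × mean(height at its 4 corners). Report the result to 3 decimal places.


60.758

height_mm = gray/255 × 1.055; cell vol = 2.34² × mean(4 corners)
unit = 2.34² × 1.055 / (4×255) = 0.00566349 mm³ per gray-sum
row 0: Σ corner-gray over 5 cells = 2374  → 13.4451
row 1: Σ corner-gray over 5 cells = 2433  → 13.7793
row 2: Σ corner-gray over 5 cells = 2640  → 14.9516
row 3: Σ corner-gray over 5 cells = 1482  → 8.3933
row 4: Σ corner-gray over 5 cells = 1799  → 10.1886
Σ rows: total corner-gray = 10728  → 60.7579 mm³


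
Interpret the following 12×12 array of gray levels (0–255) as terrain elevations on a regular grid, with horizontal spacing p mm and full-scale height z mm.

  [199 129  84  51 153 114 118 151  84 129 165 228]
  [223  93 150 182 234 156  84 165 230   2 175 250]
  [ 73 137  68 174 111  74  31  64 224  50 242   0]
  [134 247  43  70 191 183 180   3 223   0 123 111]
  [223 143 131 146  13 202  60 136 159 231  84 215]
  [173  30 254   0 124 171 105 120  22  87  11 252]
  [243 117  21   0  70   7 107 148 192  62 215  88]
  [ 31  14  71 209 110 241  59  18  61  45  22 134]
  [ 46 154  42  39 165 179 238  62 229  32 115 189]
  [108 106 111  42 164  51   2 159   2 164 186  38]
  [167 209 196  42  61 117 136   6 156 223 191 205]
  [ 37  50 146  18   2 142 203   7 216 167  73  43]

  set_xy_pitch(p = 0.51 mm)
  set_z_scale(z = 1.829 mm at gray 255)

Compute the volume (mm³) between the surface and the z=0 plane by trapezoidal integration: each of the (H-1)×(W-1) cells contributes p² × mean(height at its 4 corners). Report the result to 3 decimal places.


26.464

height_mm = gray/255 × 1.829; cell vol = 0.51² × mean(4 corners)
unit = 0.51² × 1.829 / (4×255) = 0.000466395 mm³ per gray-sum
row 0: Σ corner-gray over 11 cells = 6198  → 2.8907
row 1: Σ corner-gray over 11 cells = 5838  → 2.7228
row 2: Σ corner-gray over 11 cells = 5194  → 2.4225
row 3: Σ corner-gray over 11 cells = 5819  → 2.7140
row 4: Σ corner-gray over 11 cells = 5321  → 2.4817
row 5: Σ corner-gray over 11 cells = 4482  → 2.0904
row 6: Σ corner-gray over 11 cells = 4074  → 1.9001
row 7: Σ corner-gray over 11 cells = 4610  → 2.1501
row 8: Σ corner-gray over 11 cells = 4865  → 2.2690
row 9: Σ corner-gray over 11 cells = 5166  → 2.4094
row 10: Σ corner-gray over 11 cells = 5174  → 2.4131
Σ rows: total corner-gray = 56741  → 26.4637 mm³


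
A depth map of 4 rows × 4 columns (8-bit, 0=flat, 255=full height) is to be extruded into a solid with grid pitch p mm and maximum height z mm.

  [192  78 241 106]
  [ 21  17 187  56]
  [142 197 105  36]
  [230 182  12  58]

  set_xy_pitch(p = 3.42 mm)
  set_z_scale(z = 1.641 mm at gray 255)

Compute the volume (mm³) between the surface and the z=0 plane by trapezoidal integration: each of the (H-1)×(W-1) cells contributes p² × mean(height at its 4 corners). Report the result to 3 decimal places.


78.017

height_mm = gray/255 × 1.641; cell vol = 3.42² × mean(4 corners)
unit = 3.42² × 1.641 / (4×255) = 0.0188174 mm³ per gray-sum
row 0: Σ corner-gray over 3 cells = 1421  → 26.7396
row 1: Σ corner-gray over 3 cells = 1267  → 23.8417
row 2: Σ corner-gray over 3 cells = 1458  → 27.4358
Σ rows: total corner-gray = 4146  → 78.0171 mm³


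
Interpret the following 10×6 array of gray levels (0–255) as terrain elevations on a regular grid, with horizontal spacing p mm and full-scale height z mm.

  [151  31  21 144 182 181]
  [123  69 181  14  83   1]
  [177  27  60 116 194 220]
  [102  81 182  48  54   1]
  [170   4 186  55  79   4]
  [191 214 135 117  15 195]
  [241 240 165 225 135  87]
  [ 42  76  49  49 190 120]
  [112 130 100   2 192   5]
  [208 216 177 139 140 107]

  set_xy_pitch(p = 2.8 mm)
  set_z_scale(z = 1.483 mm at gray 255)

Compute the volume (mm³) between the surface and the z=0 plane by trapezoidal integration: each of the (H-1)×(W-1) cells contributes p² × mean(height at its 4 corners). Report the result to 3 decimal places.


230.220

height_mm = gray/255 × 1.483; cell vol = 2.8² × mean(4 corners)
unit = 2.8² × 1.483 / (4×255) = 0.0113987 mm³ per gray-sum
row 0: Σ corner-gray over 5 cells = 1906  → 21.7260
row 1: Σ corner-gray over 5 cells = 2009  → 22.9001
row 2: Σ corner-gray over 5 cells = 2024  → 23.0711
row 3: Σ corner-gray over 5 cells = 1655  → 18.8649
row 4: Σ corner-gray over 5 cells = 2170  → 24.7353
row 5: Σ corner-gray over 5 cells = 3206  → 36.5444
row 6: Σ corner-gray over 5 cells = 2748  → 31.3238
row 7: Σ corner-gray over 5 cells = 1855  → 21.1447
row 8: Σ corner-gray over 5 cells = 2624  → 29.9103
Σ rows: total corner-gray = 20197  → 230.2205 mm³


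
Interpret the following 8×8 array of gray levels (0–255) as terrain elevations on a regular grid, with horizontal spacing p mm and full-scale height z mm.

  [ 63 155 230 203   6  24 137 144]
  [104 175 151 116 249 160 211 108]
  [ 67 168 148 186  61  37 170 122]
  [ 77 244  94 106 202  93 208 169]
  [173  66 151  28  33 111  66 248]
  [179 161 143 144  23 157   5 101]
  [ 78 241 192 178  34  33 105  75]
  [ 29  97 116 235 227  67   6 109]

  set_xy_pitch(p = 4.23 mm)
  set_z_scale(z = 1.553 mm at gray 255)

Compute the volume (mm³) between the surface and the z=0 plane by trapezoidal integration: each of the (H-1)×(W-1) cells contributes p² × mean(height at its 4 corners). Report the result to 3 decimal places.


height_mm = gray/255 × 1.553; cell vol = 4.23² × mean(4 corners)
unit = 4.23² × 1.553 / (4×255) = 0.0272428 mm³ per gray-sum
row 0: Σ corner-gray over 7 cells = 4053  → 110.4151
row 1: Σ corner-gray over 7 cells = 4065  → 110.7421
row 2: Σ corner-gray over 7 cells = 3869  → 105.4025
row 3: Σ corner-gray over 7 cells = 3471  → 94.5598
row 4: Σ corner-gray over 7 cells = 2877  → 78.3776
row 5: Σ corner-gray over 7 cells = 3265  → 88.9478
row 6: Σ corner-gray over 7 cells = 3353  → 91.3452
Σ rows: total corner-gray = 24953  → 679.7900 mm³

679.790


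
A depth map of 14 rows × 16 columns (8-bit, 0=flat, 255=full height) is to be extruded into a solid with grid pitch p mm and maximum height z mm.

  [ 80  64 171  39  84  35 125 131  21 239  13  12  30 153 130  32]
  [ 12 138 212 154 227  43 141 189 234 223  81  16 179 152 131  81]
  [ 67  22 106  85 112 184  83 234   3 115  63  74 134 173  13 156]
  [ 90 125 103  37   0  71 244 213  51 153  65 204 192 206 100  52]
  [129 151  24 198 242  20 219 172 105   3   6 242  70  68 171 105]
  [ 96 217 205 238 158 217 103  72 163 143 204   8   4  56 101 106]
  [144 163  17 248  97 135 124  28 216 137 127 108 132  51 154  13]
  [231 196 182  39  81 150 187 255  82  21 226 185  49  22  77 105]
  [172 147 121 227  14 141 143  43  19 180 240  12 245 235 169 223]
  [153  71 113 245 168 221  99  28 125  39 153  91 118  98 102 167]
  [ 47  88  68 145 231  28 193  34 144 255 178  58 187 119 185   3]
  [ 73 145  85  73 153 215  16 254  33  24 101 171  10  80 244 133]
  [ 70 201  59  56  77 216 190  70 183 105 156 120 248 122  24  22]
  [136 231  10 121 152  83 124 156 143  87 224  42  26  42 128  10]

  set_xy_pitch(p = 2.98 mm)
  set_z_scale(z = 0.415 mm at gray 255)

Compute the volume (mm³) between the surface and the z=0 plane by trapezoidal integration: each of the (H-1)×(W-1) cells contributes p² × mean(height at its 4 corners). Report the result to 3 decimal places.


346.894

height_mm = gray/255 × 0.415; cell vol = 2.98² × mean(4 corners)
unit = 2.98² × 0.415 / (4×255) = 0.0036131 mm³ per gray-sum
row 0: Σ corner-gray over 15 cells = 6939  → 25.0713
row 1: Σ corner-gray over 15 cells = 7358  → 26.5852
row 2: Σ corner-gray over 15 cells = 6695  → 24.1897
row 3: Σ corner-gray over 15 cells = 7286  → 26.3251
row 4: Σ corner-gray over 15 cells = 7596  → 27.4451
row 5: Σ corner-gray over 15 cells = 7611  → 27.4993
row 6: Σ corner-gray over 15 cells = 7471  → 26.9935
row 7: Σ corner-gray over 15 cells = 8107  → 29.2914
row 8: Σ corner-gray over 15 cells = 7929  → 28.6483
row 9: Σ corner-gray over 15 cells = 7538  → 27.2356
row 10: Σ corner-gray over 15 cells = 7290  → 26.3395
row 11: Σ corner-gray over 15 cells = 7160  → 25.8698
row 12: Σ corner-gray over 15 cells = 7030  → 25.4001
Σ rows: total corner-gray = 96010  → 346.8941 mm³


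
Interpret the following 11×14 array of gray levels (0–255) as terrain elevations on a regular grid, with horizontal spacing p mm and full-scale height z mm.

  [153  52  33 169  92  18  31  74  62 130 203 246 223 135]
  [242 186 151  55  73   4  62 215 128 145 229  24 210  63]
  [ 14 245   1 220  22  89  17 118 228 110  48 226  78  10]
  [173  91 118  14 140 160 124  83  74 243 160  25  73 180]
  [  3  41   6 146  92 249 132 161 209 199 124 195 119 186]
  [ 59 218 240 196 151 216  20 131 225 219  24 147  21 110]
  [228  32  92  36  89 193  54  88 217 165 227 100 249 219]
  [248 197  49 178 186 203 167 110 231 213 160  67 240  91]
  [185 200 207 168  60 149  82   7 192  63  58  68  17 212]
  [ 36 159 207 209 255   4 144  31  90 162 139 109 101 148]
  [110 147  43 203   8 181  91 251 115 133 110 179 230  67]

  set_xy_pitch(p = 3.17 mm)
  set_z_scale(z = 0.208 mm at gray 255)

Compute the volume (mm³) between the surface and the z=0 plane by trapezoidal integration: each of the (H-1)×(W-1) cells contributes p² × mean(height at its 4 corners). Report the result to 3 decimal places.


138.736

height_mm = gray/255 × 0.208; cell vol = 3.17² × mean(4 corners)
unit = 3.17² × 0.208 / (4×255) = 0.00204919 mm³ per gray-sum
row 0: Σ corner-gray over 13 cells = 6223  → 12.7521
row 1: Σ corner-gray over 13 cells = 6097  → 12.4939
row 2: Σ corner-gray over 13 cells = 5791  → 11.8668
row 3: Σ corner-gray over 13 cells = 6498  → 13.3156
row 4: Σ corner-gray over 13 cells = 7320  → 15.0001
row 5: Σ corner-gray over 13 cells = 7316  → 14.9919
row 6: Σ corner-gray over 13 cells = 7872  → 16.1312
row 7: Σ corner-gray over 13 cells = 7280  → 14.9181
row 8: Σ corner-gray over 13 cells = 6343  → 12.9980
row 9: Σ corner-gray over 13 cells = 6963  → 14.2685
Σ rows: total corner-gray = 67703  → 138.7361 mm³


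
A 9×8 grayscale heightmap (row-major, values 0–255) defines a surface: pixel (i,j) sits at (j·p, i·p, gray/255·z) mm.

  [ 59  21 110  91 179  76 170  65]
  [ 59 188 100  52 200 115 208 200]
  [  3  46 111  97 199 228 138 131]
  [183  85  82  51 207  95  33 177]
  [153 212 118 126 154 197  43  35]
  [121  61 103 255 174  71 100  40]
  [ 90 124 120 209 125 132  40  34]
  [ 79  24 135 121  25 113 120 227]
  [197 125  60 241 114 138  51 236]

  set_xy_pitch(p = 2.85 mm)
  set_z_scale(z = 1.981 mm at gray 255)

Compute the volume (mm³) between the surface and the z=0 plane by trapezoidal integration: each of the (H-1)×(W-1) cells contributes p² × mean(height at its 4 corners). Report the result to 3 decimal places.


height_mm = gray/255 × 1.981; cell vol = 2.85² × mean(4 corners)
unit = 2.85² × 1.981 / (4×255) = 0.0157752 mm³ per gray-sum
row 0: Σ corner-gray over 7 cells = 3403  → 53.6829
row 1: Σ corner-gray over 7 cells = 3757  → 59.2673
row 2: Σ corner-gray over 7 cells = 3238  → 51.0800
row 3: Σ corner-gray over 7 cells = 3354  → 52.9099
row 4: Σ corner-gray over 7 cells = 3577  → 56.4278
row 5: Σ corner-gray over 7 cells = 3313  → 52.2631
row 6: Σ corner-gray over 7 cells = 3006  → 47.4202
row 7: Σ corner-gray over 7 cells = 3273  → 51.6321
Σ rows: total corner-gray = 26921  → 424.6833 mm³

424.683


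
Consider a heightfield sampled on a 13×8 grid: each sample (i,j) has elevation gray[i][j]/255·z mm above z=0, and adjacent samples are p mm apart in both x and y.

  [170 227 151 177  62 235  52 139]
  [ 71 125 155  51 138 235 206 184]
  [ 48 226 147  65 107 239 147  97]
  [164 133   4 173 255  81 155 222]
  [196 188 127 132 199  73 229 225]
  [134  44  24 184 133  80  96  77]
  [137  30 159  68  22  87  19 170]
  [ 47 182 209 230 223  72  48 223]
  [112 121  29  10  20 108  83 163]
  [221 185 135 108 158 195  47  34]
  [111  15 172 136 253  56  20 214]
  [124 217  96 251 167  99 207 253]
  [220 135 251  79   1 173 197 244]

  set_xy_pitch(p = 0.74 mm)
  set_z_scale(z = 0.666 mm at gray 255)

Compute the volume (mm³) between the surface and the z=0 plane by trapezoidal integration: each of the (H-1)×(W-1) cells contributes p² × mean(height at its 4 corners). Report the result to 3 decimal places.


height_mm = gray/255 × 0.666; cell vol = 0.74² × mean(4 corners)
unit = 0.74² × 0.666 / (4×255) = 0.000357551 mm³ per gray-sum
row 0: Σ corner-gray over 7 cells = 4192  → 1.4989
row 1: Σ corner-gray over 7 cells = 4082  → 1.4595
row 2: Σ corner-gray over 7 cells = 3995  → 1.4284
row 3: Σ corner-gray over 7 cells = 4305  → 1.5393
row 4: Σ corner-gray over 7 cells = 3650  → 1.3051
row 5: Σ corner-gray over 7 cells = 2410  → 0.8617
row 6: Σ corner-gray over 7 cells = 3275  → 1.1710
row 7: Σ corner-gray over 7 cells = 3215  → 1.1495
row 8: Σ corner-gray over 7 cells = 2928  → 1.0469
row 9: Σ corner-gray over 7 cells = 3540  → 1.2657
row 10: Σ corner-gray over 7 cells = 4080  → 1.4588
row 11: Σ corner-gray over 7 cells = 4587  → 1.6401
Σ rows: total corner-gray = 44259  → 15.8248 mm³

15.825


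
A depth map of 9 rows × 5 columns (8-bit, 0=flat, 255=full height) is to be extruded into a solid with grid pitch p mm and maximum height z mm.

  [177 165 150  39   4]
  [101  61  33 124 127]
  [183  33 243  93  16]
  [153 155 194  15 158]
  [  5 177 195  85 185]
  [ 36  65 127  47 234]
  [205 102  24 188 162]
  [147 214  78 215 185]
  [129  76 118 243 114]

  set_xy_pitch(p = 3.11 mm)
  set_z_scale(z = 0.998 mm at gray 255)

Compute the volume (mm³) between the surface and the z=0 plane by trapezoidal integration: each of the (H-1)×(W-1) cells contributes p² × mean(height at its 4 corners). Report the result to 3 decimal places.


148.312

height_mm = gray/255 × 0.998; cell vol = 3.11² × mean(4 corners)
unit = 3.11² × 0.998 / (4×255) = 0.00946349 mm³ per gray-sum
row 0: Σ corner-gray over 4 cells = 1553  → 14.6968
row 1: Σ corner-gray over 4 cells = 1601  → 15.1510
row 2: Σ corner-gray over 4 cells = 1976  → 18.6998
row 3: Σ corner-gray over 4 cells = 2143  → 20.2803
row 4: Σ corner-gray over 4 cells = 1852  → 17.5264
row 5: Σ corner-gray over 4 cells = 1743  → 16.4949
row 6: Σ corner-gray over 4 cells = 2341  → 22.1540
row 7: Σ corner-gray over 4 cells = 2463  → 23.3086
Σ rows: total corner-gray = 15672  → 148.3118 mm³


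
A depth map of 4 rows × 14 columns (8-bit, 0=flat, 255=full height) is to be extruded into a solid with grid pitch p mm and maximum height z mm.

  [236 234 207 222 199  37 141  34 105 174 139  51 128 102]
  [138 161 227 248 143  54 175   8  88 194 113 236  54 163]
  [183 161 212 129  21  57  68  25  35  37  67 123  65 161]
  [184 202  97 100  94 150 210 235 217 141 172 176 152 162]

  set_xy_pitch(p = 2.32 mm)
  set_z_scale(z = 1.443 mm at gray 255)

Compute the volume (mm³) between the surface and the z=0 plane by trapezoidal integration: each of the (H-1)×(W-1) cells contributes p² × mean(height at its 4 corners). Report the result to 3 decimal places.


height_mm = gray/255 × 1.443; cell vol = 2.32² × mean(4 corners)
unit = 2.32² × 1.443 / (4×255) = 0.00761451 mm³ per gray-sum
row 0: Σ corner-gray over 13 cells = 7383  → 56.2179
row 1: Σ corner-gray over 13 cells = 6047  → 46.0450
row 2: Σ corner-gray over 13 cells = 6582  → 50.1187
Σ rows: total corner-gray = 20012  → 152.3816 mm³

152.382


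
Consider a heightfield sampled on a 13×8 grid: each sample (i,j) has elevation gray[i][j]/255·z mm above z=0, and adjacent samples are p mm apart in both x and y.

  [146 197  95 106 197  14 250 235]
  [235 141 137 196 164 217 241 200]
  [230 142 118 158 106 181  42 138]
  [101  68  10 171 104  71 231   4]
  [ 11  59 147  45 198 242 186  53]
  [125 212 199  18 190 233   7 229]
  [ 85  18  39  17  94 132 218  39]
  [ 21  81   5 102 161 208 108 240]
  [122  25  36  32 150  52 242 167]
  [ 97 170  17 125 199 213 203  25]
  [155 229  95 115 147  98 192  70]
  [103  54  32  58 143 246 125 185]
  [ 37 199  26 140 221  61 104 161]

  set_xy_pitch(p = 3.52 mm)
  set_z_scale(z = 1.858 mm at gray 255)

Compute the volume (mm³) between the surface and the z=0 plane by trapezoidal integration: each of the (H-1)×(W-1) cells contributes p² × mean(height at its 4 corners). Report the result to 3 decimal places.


height_mm = gray/255 × 1.858; cell vol = 3.52² × mean(4 corners)
unit = 3.52² × 1.858 / (4×255) = 0.02257 mm³ per gray-sum
row 0: Σ corner-gray over 7 cells = 4726  → 106.6656
row 1: Σ corner-gray over 7 cells = 4489  → 101.3166
row 2: Σ corner-gray over 7 cells = 3277  → 73.9618
row 3: Σ corner-gray over 7 cells = 3233  → 72.9687
row 4: Σ corner-gray over 7 cells = 3890  → 87.7972
row 5: Σ corner-gray over 7 cells = 3232  → 72.9461
row 6: Σ corner-gray over 7 cells = 2751  → 62.0900
row 7: Σ corner-gray over 7 cells = 2954  → 66.6717
row 8: Σ corner-gray over 7 cells = 3339  → 75.3611
row 9: Σ corner-gray over 7 cells = 3953  → 89.2191
row 10: Σ corner-gray over 7 cells = 3581  → 80.8230
row 11: Σ corner-gray over 7 cells = 3304  → 74.5712
Σ rows: total corner-gray = 42729  → 964.3920 mm³

964.392


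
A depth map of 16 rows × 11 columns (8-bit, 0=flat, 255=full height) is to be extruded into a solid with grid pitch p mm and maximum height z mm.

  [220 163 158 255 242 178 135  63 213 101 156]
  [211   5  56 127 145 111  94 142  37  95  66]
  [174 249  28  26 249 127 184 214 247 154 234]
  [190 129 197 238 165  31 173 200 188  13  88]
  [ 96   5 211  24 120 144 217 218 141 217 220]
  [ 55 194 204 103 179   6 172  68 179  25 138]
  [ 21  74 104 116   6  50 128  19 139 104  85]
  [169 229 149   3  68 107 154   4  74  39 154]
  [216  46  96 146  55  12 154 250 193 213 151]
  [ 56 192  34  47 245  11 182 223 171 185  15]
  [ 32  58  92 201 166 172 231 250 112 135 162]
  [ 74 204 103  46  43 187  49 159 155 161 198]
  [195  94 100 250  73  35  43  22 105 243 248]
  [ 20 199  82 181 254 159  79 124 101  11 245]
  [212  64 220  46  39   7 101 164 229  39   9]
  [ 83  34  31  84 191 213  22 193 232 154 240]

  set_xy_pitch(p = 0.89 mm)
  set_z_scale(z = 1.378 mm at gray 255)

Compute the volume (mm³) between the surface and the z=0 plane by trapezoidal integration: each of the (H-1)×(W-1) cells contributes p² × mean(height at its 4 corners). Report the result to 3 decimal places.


81.473

height_mm = gray/255 × 1.378; cell vol = 0.89² × mean(4 corners)
unit = 0.89² × 1.378 / (4×255) = 0.00107011 mm³ per gray-sum
row 0: Σ corner-gray over 10 cells = 5293  → 5.6641
row 1: Σ corner-gray over 10 cells = 5265  → 5.6341
row 2: Σ corner-gray over 10 cells = 6310  → 6.7524
row 3: Σ corner-gray over 10 cells = 5856  → 6.2666
row 4: Σ corner-gray over 10 cells = 5363  → 5.7390
row 5: Σ corner-gray over 10 cells = 4039  → 4.3222
row 6: Σ corner-gray over 10 cells = 3563  → 3.8128
row 7: Σ corner-gray over 10 cells = 4674  → 5.0017
row 8: Σ corner-gray over 10 cells = 5348  → 5.7230
row 9: Σ corner-gray over 10 cells = 5679  → 6.0772
row 10: Σ corner-gray over 10 cells = 5514  → 5.9006
row 11: Σ corner-gray over 10 cells = 4859  → 5.1997
row 12: Σ corner-gray over 10 cells = 5018  → 5.3698
row 13: Σ corner-gray over 10 cells = 4684  → 5.0124
row 14: Σ corner-gray over 10 cells = 4670  → 4.9974
Σ rows: total corner-gray = 76135  → 81.4729 mm³


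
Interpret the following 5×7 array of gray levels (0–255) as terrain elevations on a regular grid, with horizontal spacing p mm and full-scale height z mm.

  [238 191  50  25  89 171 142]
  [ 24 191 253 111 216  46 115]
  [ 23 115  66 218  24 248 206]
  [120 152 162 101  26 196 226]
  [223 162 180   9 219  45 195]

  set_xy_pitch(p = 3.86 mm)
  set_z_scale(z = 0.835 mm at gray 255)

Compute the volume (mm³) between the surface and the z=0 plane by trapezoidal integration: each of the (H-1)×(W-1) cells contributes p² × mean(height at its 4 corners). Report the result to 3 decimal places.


height_mm = gray/255 × 0.835; cell vol = 3.86² × mean(4 corners)
unit = 3.86² × 0.835 / (4×255) = 0.0121972 mm³ per gray-sum
row 0: Σ corner-gray over 6 cells = 3205  → 39.0921
row 1: Σ corner-gray over 6 cells = 3344  → 40.7875
row 2: Σ corner-gray over 6 cells = 3191  → 38.9213
row 3: Σ corner-gray over 6 cells = 3268  → 39.8605
Σ rows: total corner-gray = 13008  → 158.6615 mm³

158.661
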